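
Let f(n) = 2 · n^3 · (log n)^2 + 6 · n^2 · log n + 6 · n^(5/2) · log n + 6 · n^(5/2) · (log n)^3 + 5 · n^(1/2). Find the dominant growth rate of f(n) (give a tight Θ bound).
f(n) ∈ Θ(n^3 · (log n)^2)

Compare the terms by growth order. For large n, n^a · (log n)^b dominates n^a' · (log n)^b' iff a > a', or (a = a' and b > b'). Ranking the 5 terms shows the dominant one is 2 · n^3 · (log n)^2. Hence f(n) ∈ Θ(n^3 · (log n)^2).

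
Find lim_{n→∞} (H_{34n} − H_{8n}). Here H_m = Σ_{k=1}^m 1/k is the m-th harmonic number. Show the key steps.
lim = ln(34/8) = ln(17/4)

Euler-Maclaurin gives H_m = ln m + γ + 1/(2m) + O(1/m^2). The γ and O(1/m) terms cancel in the difference:
  H_{34n} − H_{8n} = ln(34n) − ln(8n) + O(1/n) = ln(34/8) + O(1/n).
Hence the limit is ln(34/8) = ln(17/4).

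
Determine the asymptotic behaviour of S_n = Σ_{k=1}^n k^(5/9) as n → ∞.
S_n ~ (9/14) · n^(14/9)

Integral comparison: Σ_{k=1}^n k^(5/9) = ∫_0^n x^(5/9) dx + O(n^(5/9)). The integral is n^(1 + 5/9) / (1 + 5/9) = n^((5+9)/9) / ((5+9)/9) = (9/14) · n^(14/9).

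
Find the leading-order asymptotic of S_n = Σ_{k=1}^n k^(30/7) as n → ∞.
S_n ~ (7/37) · n^(37/7)

Integral comparison: Σ_{k=1}^n k^(30/7) = ∫_0^n x^(30/7) dx + O(n^(30/7)). The integral is n^(1 + 30/7) / (1 + 30/7) = n^((30+7)/7) / ((30+7)/7) = (7/37) · n^(37/7).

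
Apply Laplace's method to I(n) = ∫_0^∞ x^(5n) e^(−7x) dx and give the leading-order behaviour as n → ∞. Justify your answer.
I(n) ~ (sqrt(2π·5n) / 7) · (5n/(7e))^(5n)

Write the integrand as exp(5n ln x − 7x) and set f(x) = 5n ln x − 7x. Then f'(x) = 5n/x − 7 = 0 at x* = 5n/7, and f''(x*) = −5n/x*^2 = −7^2/(5n). Laplace's method (interior maximum) gives
  I(n) ~ e^(f(x*)) · sqrt(2π / |f''(x*)|)
        = exp(5n ln(5n/7) − 5n) · sqrt(2π · 5n / 7^2)
        = (5n/7)^(5n) e^(−5n) · sqrt(2π·5n) / 7
        = (sqrt(2π·5n) / 7) · (5n/(7e))^(5n).
This matches Γ(5n+1)/7^(5n+1) with Stirling applied to Γ.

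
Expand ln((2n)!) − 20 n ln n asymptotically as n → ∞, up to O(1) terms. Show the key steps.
ln((2n)!) − 20 n ln n = −18 n ln n + 2(ln 2 − 1) n + (1/2) ln(2π·2n) + O(1/n)

Stirling: ln((2n)!) = 2n ln(2n) − 2n + (1/2) ln(2π·2n) + O(1/n).
Expand 2n ln(2n) = 2n (ln n + ln 2) = 2n ln n + 2n ln 2.
Subtract 20n ln n: leading term is (2 − 20) n ln n = −18 n ln n. The next term is 2n ln 2 − 2n = 2(ln 2 − 1) n. Then the (1/2) ln(2π·2n) correction.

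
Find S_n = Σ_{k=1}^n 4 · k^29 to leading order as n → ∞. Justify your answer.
S_n ~ 2 · n^30 / 15

By integral comparison (Euler-Maclaurin), Σ_{k=1}^n 4 · k^29 = 4 · ∫_0^n x^29 dx + O(n^29) = 4 · n^30/30 = 2 · n^30 / 15 + O(n^29). (Equivalently, Faulhaber's formula gives the same leading term.)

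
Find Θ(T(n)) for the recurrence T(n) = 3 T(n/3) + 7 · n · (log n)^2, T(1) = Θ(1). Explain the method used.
T(n) = Θ(n · (log n)^3)

Here log_3 3 = 1 and f(n) = 7 · n · (log n)^2 = Θ(n^(log_3 3) · (log n)^2). This is the extended Case 2 of the master theorem (f matches the critical exponent up to log factors), giving T(n) = Θ(n^(log_3 3) · (log n)^(2+1)) = Θ(n · (log n)^3).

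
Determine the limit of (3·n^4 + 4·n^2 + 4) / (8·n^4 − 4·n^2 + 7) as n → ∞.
lim = 3/8

For large n the leading n^4 terms dominate both numerator and denominator. Dividing top and bottom by n^4, every other term tends to 0, leaving 3/8.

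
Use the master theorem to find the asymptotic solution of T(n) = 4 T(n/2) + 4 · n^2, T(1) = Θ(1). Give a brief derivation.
T(n) = Θ(n^2 log n)

log_2 4 = 2, and f(n) = 4 · n^2 = Θ(n^(log_2 4)). This is Case 2 of the master theorem: T(n) = Θ(f(n) · log n) = Θ(n^2 log n).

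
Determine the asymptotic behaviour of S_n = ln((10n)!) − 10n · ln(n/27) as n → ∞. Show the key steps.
S_n ~ 10n · (ln 270 − 1) + O(ln n)

Stirling: ln((10n)!) = 10n ln(10n) − 10n + O(ln n).
  S_n = 10n ln(10n) − 10n − 10n ln(n/27) + O(ln n)
      = 10n ln(10n) − 10n ln n + 10n ln 27 − 10n + O(ln n)
      = 10n ln 10 + 10n ln 27 − 10n + O(ln n)
      = 10n (ln 270 − 1) + O(ln n).
Numerically ln(270) − 1 ≈ 4.5984.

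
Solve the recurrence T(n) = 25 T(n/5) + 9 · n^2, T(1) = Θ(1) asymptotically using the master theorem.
T(n) = Θ(n^2 log n)

log_5 25 = 2, and f(n) = 9 · n^2 = Θ(n^(log_5 25)). This is Case 2 of the master theorem: T(n) = Θ(f(n) · log n) = Θ(n^2 log n).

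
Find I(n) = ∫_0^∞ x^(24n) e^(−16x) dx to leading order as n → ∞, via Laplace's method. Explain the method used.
I(n) ~ (sqrt(2π·24n) / 16) · (24n/(16e))^(24n)

Write the integrand as exp(24n ln x − 16x) and set f(x) = 24n ln x − 16x. Then f'(x) = 24n/x − 16 = 0 at x* = 24n/16, and f''(x*) = −24n/x*^2 = −16^2/(24n). Laplace's method (interior maximum) gives
  I(n) ~ e^(f(x*)) · sqrt(2π / |f''(x*)|)
        = exp(24n ln(24n/16) − 24n) · sqrt(2π · 24n / 16^2)
        = (24n/16)^(24n) e^(−24n) · sqrt(2π·24n) / 16
        = (sqrt(2π·24n) / 16) · (24n/(16e))^(24n).
This matches Γ(24n+1)/16^(24n+1) with Stirling applied to Γ.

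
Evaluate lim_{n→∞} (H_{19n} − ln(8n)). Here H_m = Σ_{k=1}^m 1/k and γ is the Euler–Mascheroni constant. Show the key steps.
lim = ln(19/8) + γ

By Euler-Maclaurin, H_m = ln m + γ + O(1/m). So
  H_{19n} − ln(8n) = ln(19n) + γ − ln(8n) + O(1/n)
                       = ln(19/8) + γ + O(1/n).
Hence the limit is ln(19/8) + γ.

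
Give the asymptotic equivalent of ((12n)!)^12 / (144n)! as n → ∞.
((12n)!)^12/(144n)! ~ ((2π·12n)^(11/2) / sqrt(12)) · 12^(−12·12n)  →  0

Write N = 12n. Stirling: N! ~ sqrt(2π N)(N/e)^N and (12N)! ~ sqrt(2π·12N)·(12N/e)^(12N).
  (N!)^12/(12N)! ~ (2π N)^(12/2) (N/e)^(12N) / [sqrt(2π·12N) (12N/e)^(12N)]
     = (2π N)^(12/2) / sqrt(2π·12N) · (N/(12N))^(12N)
     = (2π N)^((12−1)/2) / sqrt(12) · 12^(−12N).
Since 12^12 > 1, the factor 12^(−12N) decays exponentially, so the ratio → 0. Substituting N = 12n gives the stated form.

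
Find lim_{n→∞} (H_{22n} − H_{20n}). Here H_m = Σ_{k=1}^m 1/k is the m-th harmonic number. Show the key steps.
lim = ln(22/20) = ln(11/10)

Euler-Maclaurin gives H_m = ln m + γ + 1/(2m) + O(1/m^2). The γ and O(1/m) terms cancel in the difference:
  H_{22n} − H_{20n} = ln(22n) − ln(20n) + O(1/n) = ln(22/20) + O(1/n).
Hence the limit is ln(22/20) = ln(11/10).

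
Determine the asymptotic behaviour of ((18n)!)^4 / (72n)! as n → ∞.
((18n)!)^4/(72n)! ~ ((2π·18n)^(3/2) / 2) · 4^(−4·18n)  →  0

Write N = 18n. Stirling: N! ~ sqrt(2π N)(N/e)^N and (4N)! ~ sqrt(2π·4N)·(4N/e)^(4N).
  (N!)^4/(4N)! ~ (2π N)^(4/2) (N/e)^(4N) / [sqrt(2π·4N) (4N/e)^(4N)]
     = (2π N)^(4/2) / sqrt(2π·4N) · (N/(4N))^(4N)
     = (2π N)^((4−1)/2) / 2 · 4^(−4N).
Since 4^4 > 1, the factor 4^(−4N) decays exponentially, so the ratio → 0. Substituting N = 18n gives the stated form.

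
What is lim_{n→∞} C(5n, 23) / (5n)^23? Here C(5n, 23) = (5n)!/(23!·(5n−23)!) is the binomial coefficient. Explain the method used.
lim = 1/23! = 1/25852016738884976640000

With N = 5n → ∞: C(N, 23) / N^23 = [N(N−1)…(N−22)] / (23! · N^23) = (1/23!) · 1 · (1 − 1/(5n)) · … · (1 − 22/(5n)). Each factor → 1 as N → ∞, so the limit is 1/23! = 1/25852016738884976640000.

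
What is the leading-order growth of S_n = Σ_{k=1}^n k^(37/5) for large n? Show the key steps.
S_n ~ (5/42) · n^(42/5)

Integral comparison: Σ_{k=1}^n k^(37/5) = ∫_0^n x^(37/5) dx + O(n^(37/5)). The integral is n^(1 + 37/5) / (1 + 37/5) = n^((37+5)/5) / ((37+5)/5) = (5/42) · n^(42/5).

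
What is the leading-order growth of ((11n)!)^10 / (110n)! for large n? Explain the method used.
((11n)!)^10/(110n)! ~ ((2π·11n)^(9/2) / sqrt(10)) · 10^(−10·11n)  →  0

Write N = 11n. Stirling: N! ~ sqrt(2π N)(N/e)^N and (10N)! ~ sqrt(2π·10N)·(10N/e)^(10N).
  (N!)^10/(10N)! ~ (2π N)^(10/2) (N/e)^(10N) / [sqrt(2π·10N) (10N/e)^(10N)]
     = (2π N)^(10/2) / sqrt(2π·10N) · (N/(10N))^(10N)
     = (2π N)^((10−1)/2) / sqrt(10) · 10^(−10N).
Since 10^10 > 1, the factor 10^(−10N) decays exponentially, so the ratio → 0. Substituting N = 11n gives the stated form.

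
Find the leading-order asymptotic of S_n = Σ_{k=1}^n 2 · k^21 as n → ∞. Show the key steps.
S_n ~ n^22 / 11

By integral comparison (Euler-Maclaurin), Σ_{k=1}^n 2 · k^21 = 2 · ∫_0^n x^21 dx + O(n^21) = 2 · n^22/22 = n^22 / 11 + O(n^21). (Equivalently, Faulhaber's formula gives the same leading term.)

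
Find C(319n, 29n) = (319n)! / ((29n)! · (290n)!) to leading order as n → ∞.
C(319n, 29n) ~ (285311670611/10000000000)^(29n) · sqrt(11/(20π·29n))

Write N = 29n. Apply Stirling to each factorial:
  (11N)! ~ sqrt(2π·11N) · (11N/e)^(11N),
  N! ~ sqrt(2π N) · (N/e)^N,
  (10N)! ~ sqrt(2π·10N) · (10N/e)^(10N).
The exponential factors combine to (11N)^(11N) / (N^N · (10N)^(10N)) = 11^(11N)/10^(10N) = (11^11/10^10)^N = (285311670611/10000000000)^N.
The square-root prefactors combine to sqrt(2π·11N) / (sqrt(2π N)·sqrt(2π·10N)) = sqrt(11 / (2π·10·N)) = sqrt(11/(20π·29n)).
Substituting N = 29n: C(319n, 29n) ~ (285311670611/10000000000)^(29n) · sqrt(11/(20π·29n)).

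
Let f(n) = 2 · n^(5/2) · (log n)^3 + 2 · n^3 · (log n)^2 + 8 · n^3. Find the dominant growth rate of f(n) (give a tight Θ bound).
f(n) ∈ Θ(n^3 · (log n)^2)

Compare the terms by growth order. For large n, n^a · (log n)^b dominates n^a' · (log n)^b' iff a > a', or (a = a' and b > b'). Ranking the 3 terms shows the dominant one is 2 · n^3 · (log n)^2. Hence f(n) ∈ Θ(n^3 · (log n)^2).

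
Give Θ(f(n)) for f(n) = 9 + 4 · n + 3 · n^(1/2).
f(n) ∈ Θ(n)

Compare the terms by growth order. For large n, n^a · (log n)^b dominates n^a' · (log n)^b' iff a > a', or (a = a' and b > b'). Ranking the 3 terms shows the dominant one is 4 · n. Hence f(n) ∈ Θ(n).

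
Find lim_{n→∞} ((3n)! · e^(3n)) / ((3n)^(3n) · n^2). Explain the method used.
lim = 0

Stirling: (3n)! ~ sqrt(2π·3n) · (3n/e)^(3n). Hence
  (3n)! · e^(3n) / (3n)^(3n) ~ sqrt(2π·3n).
Dividing by n^2: sqrt(2π·3n) / n^2 = sqrt(2π·3) · n^((1−4)/2), so the expression behaves like sqrt(2π·3) · n^((1−4)/2) → 0.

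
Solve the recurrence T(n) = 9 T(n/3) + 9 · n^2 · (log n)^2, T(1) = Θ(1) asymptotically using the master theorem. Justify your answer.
T(n) = Θ(n^2 · (log n)^3)

Here log_3 9 = 2 and f(n) = 9 · n^2 · (log n)^2 = Θ(n^(log_3 9) · (log n)^2). This is the extended Case 2 of the master theorem (f matches the critical exponent up to log factors), giving T(n) = Θ(n^(log_3 9) · (log n)^(2+1)) = Θ(n^2 · (log n)^3).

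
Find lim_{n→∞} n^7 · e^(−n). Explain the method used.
lim = 0

Exponentials with base > 1 dominate every fixed polynomial: for any fixed c, n^c / e^n → 0 as n → ∞ (e.g. by the ratio test, or since e^n grows faster than any power of n). Hence n^7 · e^(−n) = n^7 / e^n → 0.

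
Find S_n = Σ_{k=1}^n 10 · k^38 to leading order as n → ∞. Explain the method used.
S_n ~ 10 · n^39 / 39

By integral comparison (Euler-Maclaurin), Σ_{k=1}^n 10 · k^38 = 10 · ∫_0^n x^38 dx + O(n^38) = 10 · n^39/39 + O(n^38). (Equivalently, Faulhaber's formula gives the same leading term.)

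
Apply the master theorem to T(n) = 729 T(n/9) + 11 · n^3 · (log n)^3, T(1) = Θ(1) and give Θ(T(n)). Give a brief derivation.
T(n) = Θ(n^3 · (log n)^4)

Here log_9 729 = 3 and f(n) = 11 · n^3 · (log n)^3 = Θ(n^(log_9 729) · (log n)^3). This is the extended Case 2 of the master theorem (f matches the critical exponent up to log factors), giving T(n) = Θ(n^(log_9 729) · (log n)^(3+1)) = Θ(n^3 · (log n)^4).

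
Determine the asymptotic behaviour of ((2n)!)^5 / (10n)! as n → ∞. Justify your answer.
((2n)!)^5/(10n)! ~ ((2π·2n)^(4/2) / sqrt(5)) · 5^(−5·2n)  →  0

Write N = 2n. Stirling: N! ~ sqrt(2π N)(N/e)^N and (5N)! ~ sqrt(2π·5N)·(5N/e)^(5N).
  (N!)^5/(5N)! ~ (2π N)^(5/2) (N/e)^(5N) / [sqrt(2π·5N) (5N/e)^(5N)]
     = (2π N)^(5/2) / sqrt(2π·5N) · (N/(5N))^(5N)
     = (2π N)^((5−1)/2) / sqrt(5) · 5^(−5N).
Since 5^5 > 1, the factor 5^(−5N) decays exponentially, so the ratio → 0. Substituting N = 2n gives the stated form.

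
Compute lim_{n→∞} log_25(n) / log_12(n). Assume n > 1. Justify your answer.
lim = ln(12) / ln(25) = log_25(12)

Change of base: log_25(n) = ln n / ln 25 and log_12(n) = ln n / ln 12. The ratio is (ln n / ln 25) · (ln 12 / ln n) = ln 12 / ln 25, a constant independent of n. So the limit is ln 12 / ln 25 = log_25(12).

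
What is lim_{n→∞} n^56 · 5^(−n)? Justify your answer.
lim = 0

Exponentials with base > 1 dominate every fixed polynomial: for any fixed c, n^c / 5^n → 0 as n → ∞ (e.g. by the ratio test, or by writing 5^n = e^(n ln 5) and noting e^(n ln 5) / n^c → ∞). Hence n^56 · 5^(−n) = n^56 / 5^n → 0.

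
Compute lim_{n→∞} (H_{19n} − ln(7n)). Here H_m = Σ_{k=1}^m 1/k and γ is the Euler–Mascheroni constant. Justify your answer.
lim = ln(19/7) + γ

By Euler-Maclaurin, H_m = ln m + γ + O(1/m). So
  H_{19n} − ln(7n) = ln(19n) + γ − ln(7n) + O(1/n)
                       = ln(19/7) + γ + O(1/n).
Hence the limit is ln(19/7) + γ.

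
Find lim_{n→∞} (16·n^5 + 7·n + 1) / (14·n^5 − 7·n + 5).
lim = 16/14 = 8/7

For large n the leading n^5 terms dominate both numerator and denominator. Dividing top and bottom by n^5, every other term tends to 0, leaving 16/14 = 8/7.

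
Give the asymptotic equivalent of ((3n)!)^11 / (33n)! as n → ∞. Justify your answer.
((3n)!)^11/(33n)! ~ ((2π·3n)^(10/2) / sqrt(11)) · 11^(−11·3n)  →  0

Write N = 3n. Stirling: N! ~ sqrt(2π N)(N/e)^N and (11N)! ~ sqrt(2π·11N)·(11N/e)^(11N).
  (N!)^11/(11N)! ~ (2π N)^(11/2) (N/e)^(11N) / [sqrt(2π·11N) (11N/e)^(11N)]
     = (2π N)^(11/2) / sqrt(2π·11N) · (N/(11N))^(11N)
     = (2π N)^((11−1)/2) / sqrt(11) · 11^(−11N).
Since 11^11 > 1, the factor 11^(−11N) decays exponentially, so the ratio → 0. Substituting N = 3n gives the stated form.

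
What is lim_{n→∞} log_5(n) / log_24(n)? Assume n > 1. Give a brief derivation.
lim = ln(24) / ln(5) = log_5(24)

Change of base: log_5(n) = ln n / ln 5 and log_24(n) = ln n / ln 24. The ratio is (ln n / ln 5) · (ln 24 / ln n) = ln 24 / ln 5, a constant independent of n. So the limit is ln 24 / ln 5 = log_5(24).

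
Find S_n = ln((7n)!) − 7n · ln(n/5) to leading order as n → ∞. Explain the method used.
S_n ~ 7n · (ln 35 − 1) + O(ln n)

Stirling: ln((7n)!) = 7n ln(7n) − 7n + O(ln n).
  S_n = 7n ln(7n) − 7n − 7n ln(n/5) + O(ln n)
      = 7n ln(7n) − 7n ln n + 7n ln 5 − 7n + O(ln n)
      = 7n ln 7 + 7n ln 5 − 7n + O(ln n)
      = 7n (ln 35 − 1) + O(ln n).
Numerically ln(35) − 1 ≈ 2.5553.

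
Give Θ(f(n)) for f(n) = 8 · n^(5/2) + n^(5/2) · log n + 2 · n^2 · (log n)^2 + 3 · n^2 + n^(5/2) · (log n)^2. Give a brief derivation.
f(n) ∈ Θ(n^(5/2) · (log n)^2)

Compare the terms by growth order. For large n, n^a · (log n)^b dominates n^a' · (log n)^b' iff a > a', or (a = a' and b > b'). Ranking the 5 terms shows the dominant one is n^(5/2) · (log n)^2. Hence f(n) ∈ Θ(n^(5/2) · (log n)^2).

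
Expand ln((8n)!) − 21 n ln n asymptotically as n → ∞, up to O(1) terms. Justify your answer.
ln((8n)!) − 21 n ln n = −13 n ln n + 8(ln 8 − 1) n + (1/2) ln(2π·8n) + O(1/n)

Stirling: ln((8n)!) = 8n ln(8n) − 8n + (1/2) ln(2π·8n) + O(1/n).
Expand 8n ln(8n) = 8n (ln n + ln 8) = 8n ln n + 8n ln 8.
Subtract 21n ln n: leading term is (8 − 21) n ln n = −13 n ln n. The next term is 8n ln 8 − 8n = 8(ln 8 − 1) n. Then the (1/2) ln(2π·8n) correction.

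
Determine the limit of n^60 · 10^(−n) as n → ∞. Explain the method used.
lim = 0

Exponentials with base > 1 dominate every fixed polynomial: for any fixed c, n^c / 10^n → 0 as n → ∞ (e.g. by the ratio test, or by writing 10^n = e^(n ln 10) and noting e^(n ln 10) / n^c → ∞). Hence n^60 · 10^(−n) = n^60 / 10^n → 0.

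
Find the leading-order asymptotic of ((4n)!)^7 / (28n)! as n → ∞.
((4n)!)^7/(28n)! ~ ((2π·4n)^(6/2) / sqrt(7)) · 7^(−7·4n)  →  0

Write N = 4n. Stirling: N! ~ sqrt(2π N)(N/e)^N and (7N)! ~ sqrt(2π·7N)·(7N/e)^(7N).
  (N!)^7/(7N)! ~ (2π N)^(7/2) (N/e)^(7N) / [sqrt(2π·7N) (7N/e)^(7N)]
     = (2π N)^(7/2) / sqrt(2π·7N) · (N/(7N))^(7N)
     = (2π N)^((7−1)/2) / sqrt(7) · 7^(−7N).
Since 7^7 > 1, the factor 7^(−7N) decays exponentially, so the ratio → 0. Substituting N = 4n gives the stated form.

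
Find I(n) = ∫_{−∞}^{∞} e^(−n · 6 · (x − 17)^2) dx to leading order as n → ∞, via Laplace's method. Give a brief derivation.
I(n) = sqrt(π/(6n))

Here φ(x) = 6 · (x − 17)^2 has its unique minimum at x* = 17 with φ(x*) = 0 and φ''(x*) = 12. Laplace's method gives
  I(n) ~ e^(−n φ(x*)) · sqrt(2π / (n · φ''(x*))) = sqrt(2π / (12n)) = sqrt(π/(6n)).
This is exact: substituting u = (x − 17)·sqrt(6n) gives I(n) = (1/sqrt(6n)) ∫_{−∞}^{∞} e^(−u^2) du = sqrt(π/(6n)).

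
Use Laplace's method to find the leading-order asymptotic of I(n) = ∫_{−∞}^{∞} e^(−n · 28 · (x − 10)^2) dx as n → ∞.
I(n) = sqrt(π/(28n))

Here φ(x) = 28 · (x − 10)^2 has its unique minimum at x* = 10 with φ(x*) = 0 and φ''(x*) = 56. Laplace's method gives
  I(n) ~ e^(−n φ(x*)) · sqrt(2π / (n · φ''(x*))) = sqrt(2π / (56n)) = sqrt(π/(28n)).
This is exact: substituting u = (x − 10)·sqrt(28n) gives I(n) = (1/sqrt(28n)) ∫_{−∞}^{∞} e^(−u^2) du = sqrt(π/(28n)).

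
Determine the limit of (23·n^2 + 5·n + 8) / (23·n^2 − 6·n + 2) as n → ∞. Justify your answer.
lim = 23/23 = 1

For large n the leading n^2 terms dominate both numerator and denominator. Dividing top and bottom by n^2, every other term tends to 0, leaving 23/23 = 1.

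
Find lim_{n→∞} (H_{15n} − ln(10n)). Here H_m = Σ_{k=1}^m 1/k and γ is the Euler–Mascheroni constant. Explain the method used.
lim = ln(3/2) + γ

By Euler-Maclaurin, H_m = ln m + γ + O(1/m). So
  H_{15n} − ln(10n) = ln(15n) + γ − ln(10n) + O(1/n)
                       = ln(15/10) + γ + O(1/n).
Hence the limit is ln(15/10) + γ (= ln(3/2)).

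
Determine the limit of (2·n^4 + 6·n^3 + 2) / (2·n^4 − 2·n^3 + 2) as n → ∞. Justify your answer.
lim = 2/2 = 1

For large n the leading n^4 terms dominate both numerator and denominator. Dividing top and bottom by n^4, every other term tends to 0, leaving 2/2 = 1.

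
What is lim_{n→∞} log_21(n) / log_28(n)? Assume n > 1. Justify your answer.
lim = ln(28) / ln(21) = log_21(28)

Change of base: log_21(n) = ln n / ln 21 and log_28(n) = ln n / ln 28. The ratio is (ln n / ln 21) · (ln 28 / ln n) = ln 28 / ln 21, a constant independent of n. So the limit is ln 28 / ln 21 = log_21(28).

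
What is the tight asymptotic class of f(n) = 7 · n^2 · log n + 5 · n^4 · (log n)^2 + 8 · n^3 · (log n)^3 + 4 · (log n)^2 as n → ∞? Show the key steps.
f(n) ∈ Θ(n^4 · (log n)^2)

Compare the terms by growth order. For large n, n^a · (log n)^b dominates n^a' · (log n)^b' iff a > a', or (a = a' and b > b'). Ranking the 4 terms shows the dominant one is 5 · n^4 · (log n)^2. Hence f(n) ∈ Θ(n^4 · (log n)^2).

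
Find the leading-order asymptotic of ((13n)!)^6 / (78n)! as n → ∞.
((13n)!)^6/(78n)! ~ ((2π·13n)^(5/2) / sqrt(6)) · 6^(−6·13n)  →  0

Write N = 13n. Stirling: N! ~ sqrt(2π N)(N/e)^N and (6N)! ~ sqrt(2π·6N)·(6N/e)^(6N).
  (N!)^6/(6N)! ~ (2π N)^(6/2) (N/e)^(6N) / [sqrt(2π·6N) (6N/e)^(6N)]
     = (2π N)^(6/2) / sqrt(2π·6N) · (N/(6N))^(6N)
     = (2π N)^((6−1)/2) / sqrt(6) · 6^(−6N).
Since 6^6 > 1, the factor 6^(−6N) decays exponentially, so the ratio → 0. Substituting N = 13n gives the stated form.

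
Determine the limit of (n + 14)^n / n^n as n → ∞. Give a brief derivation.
lim = e^14

Rewrite as (1 + 14/n)^(n). By the standard limit (1 + x/n)^n → e^x, we have (1 + 14/n)^n → e^14, and raising to the 1st power gives e^14.
More precisely, ln[(1 + 14/n)^(n)] = n · ln(1 + 14/n) = n · (14/n + O(1/n^2)) = 14 + O(1/n) → 14.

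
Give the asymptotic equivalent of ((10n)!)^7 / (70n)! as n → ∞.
((10n)!)^7/(70n)! ~ ((2π·10n)^(6/2) / sqrt(7)) · 7^(−7·10n)  →  0

Write N = 10n. Stirling: N! ~ sqrt(2π N)(N/e)^N and (7N)! ~ sqrt(2π·7N)·(7N/e)^(7N).
  (N!)^7/(7N)! ~ (2π N)^(7/2) (N/e)^(7N) / [sqrt(2π·7N) (7N/e)^(7N)]
     = (2π N)^(7/2) / sqrt(2π·7N) · (N/(7N))^(7N)
     = (2π N)^((7−1)/2) / sqrt(7) · 7^(−7N).
Since 7^7 > 1, the factor 7^(−7N) decays exponentially, so the ratio → 0. Substituting N = 10n gives the stated form.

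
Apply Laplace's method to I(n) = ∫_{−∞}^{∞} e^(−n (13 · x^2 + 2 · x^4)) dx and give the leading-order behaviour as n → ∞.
I(n) ~ sqrt(π/(13n))

φ(x) = 13 · x^2 + 2 · x^4 has its unique global minimum at x* = 0 (since φ'(x) = 26x + 8x^3 = 0 only at x = 0 for real x with both coefficients positive, and φ → ∞ as |x| → ∞). At x* = 0, φ(0) = 0 and φ''(0) = 26. Laplace's method then gives
  I(n) ~ sqrt(2π / (n · φ''(0))) · e^(−n φ(0)) = sqrt(2π / (26n)) = sqrt(π/(13n)).
The 2 · x^4 term contributes only at subleading order (an O(1/n) relative correction).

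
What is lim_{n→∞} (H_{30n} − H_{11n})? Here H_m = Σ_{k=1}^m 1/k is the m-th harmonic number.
lim = ln(30/11)

Euler-Maclaurin gives H_m = ln m + γ + 1/(2m) + O(1/m^2). The γ and O(1/m) terms cancel in the difference:
  H_{30n} − H_{11n} = ln(30n) − ln(11n) + O(1/n) = ln(30/11) + O(1/n).
Hence the limit is ln(30/11).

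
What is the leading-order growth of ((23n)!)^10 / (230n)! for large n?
((23n)!)^10/(230n)! ~ ((2π·23n)^(9/2) / sqrt(10)) · 10^(−10·23n)  →  0

Write N = 23n. Stirling: N! ~ sqrt(2π N)(N/e)^N and (10N)! ~ sqrt(2π·10N)·(10N/e)^(10N).
  (N!)^10/(10N)! ~ (2π N)^(10/2) (N/e)^(10N) / [sqrt(2π·10N) (10N/e)^(10N)]
     = (2π N)^(10/2) / sqrt(2π·10N) · (N/(10N))^(10N)
     = (2π N)^((10−1)/2) / sqrt(10) · 10^(−10N).
Since 10^10 > 1, the factor 10^(−10N) decays exponentially, so the ratio → 0. Substituting N = 23n gives the stated form.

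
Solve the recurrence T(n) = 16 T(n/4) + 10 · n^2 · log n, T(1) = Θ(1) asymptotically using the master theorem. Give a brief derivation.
T(n) = Θ(n^2 · (log n)^2)

Here log_4 16 = 2 and f(n) = 10 · n^2 · log n = Θ(n^(log_4 16) · (log n)^1). This is the extended Case 2 of the master theorem (f matches the critical exponent up to log factors), giving T(n) = Θ(n^(log_4 16) · (log n)^(1+1)) = Θ(n^2 · (log n)^2).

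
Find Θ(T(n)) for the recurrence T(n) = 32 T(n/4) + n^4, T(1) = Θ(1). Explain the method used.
T(n) = Θ(n^4)

log_4 32 ≈ 2.500. f(n) = n^4 dominates n^(log_4 32) since 4 > 2.500, and the regularity condition a·f(n/b) = 32·(n/4)^4 = (32/256)·n^4 ≤ c·f(n) holds with c = 32/256 ≈ 0.125 < 1. So this is Case 3: T(n) = Θ(f(n)) = Θ(n^4).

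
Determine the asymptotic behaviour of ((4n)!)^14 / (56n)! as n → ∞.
((4n)!)^14/(56n)! ~ ((2π·4n)^(13/2) / sqrt(14)) · 14^(−14·4n)  →  0

Write N = 4n. Stirling: N! ~ sqrt(2π N)(N/e)^N and (14N)! ~ sqrt(2π·14N)·(14N/e)^(14N).
  (N!)^14/(14N)! ~ (2π N)^(14/2) (N/e)^(14N) / [sqrt(2π·14N) (14N/e)^(14N)]
     = (2π N)^(14/2) / sqrt(2π·14N) · (N/(14N))^(14N)
     = (2π N)^((14−1)/2) / sqrt(14) · 14^(−14N).
Since 14^14 > 1, the factor 14^(−14N) decays exponentially, so the ratio → 0. Substituting N = 4n gives the stated form.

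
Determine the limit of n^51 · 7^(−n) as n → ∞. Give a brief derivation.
lim = 0

Exponentials with base > 1 dominate every fixed polynomial: for any fixed c, n^c / 7^n → 0 as n → ∞ (e.g. by the ratio test, or by writing 7^n = e^(n ln 7) and noting e^(n ln 7) / n^c → ∞). Hence n^51 · 7^(−n) = n^51 / 7^n → 0.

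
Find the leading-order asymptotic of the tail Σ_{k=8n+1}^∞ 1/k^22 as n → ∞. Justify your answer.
Σ_{k>8n} 1/k^22 ~ 1/(21 · (8n)^21)

Compare to the integral: ∫_{8n}^∞ x^(−22) dx = [−x^(−21)/21]_{8n}^∞ = 1/((22−1)·(8n)^21). Euler-Maclaurin then gives
  Σ_{k>8n} 1/k^22 = ∫_{8n}^∞ dx/x^22 − 1/(2·(8n)^22) + O(1/(8n)^23).
(Equivalently this is ζ(22) − Σ_{k≤8n} 1/k^22.)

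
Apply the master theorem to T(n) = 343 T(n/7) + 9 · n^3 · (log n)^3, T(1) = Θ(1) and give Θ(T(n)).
T(n) = Θ(n^3 · (log n)^4)

Here log_7 343 = 3 and f(n) = 9 · n^3 · (log n)^3 = Θ(n^(log_7 343) · (log n)^3). This is the extended Case 2 of the master theorem (f matches the critical exponent up to log factors), giving T(n) = Θ(n^(log_7 343) · (log n)^(3+1)) = Θ(n^3 · (log n)^4).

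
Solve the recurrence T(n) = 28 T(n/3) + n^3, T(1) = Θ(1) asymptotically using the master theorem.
T(n) = Θ(n^(log_3 28))

Master theorem: compare f(n) = n^3 to n^(log_3 28) where log_3 28 ≈ 3.033. Since 3 < log_3 28, we have f(n) = O(n^(log_3 28 − ε)) for some ε > 0 — Case 1. Hence T(n) = Θ(n^(log_3 28)).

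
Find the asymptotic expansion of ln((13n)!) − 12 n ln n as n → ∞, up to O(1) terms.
ln((13n)!) − 12 n ln n = n ln n + 13(ln 13 − 1) n + (1/2) ln(2π·13n) + O(1/n)

Stirling: ln((13n)!) = 13n ln(13n) − 13n + (1/2) ln(2π·13n) + O(1/n).
Expand 13n ln(13n) = 13n (ln n + ln 13) = 13n ln n + 13n ln 13.
Subtract 12n ln n: leading term is (13 − 12) n ln n = n ln n. The next term is 13n ln 13 − 13n = 13(ln 13 − 1) n. Then the (1/2) ln(2π·13n) correction.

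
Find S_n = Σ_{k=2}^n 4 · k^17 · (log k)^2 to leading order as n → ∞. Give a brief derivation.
S_n ~ 2 · n^18 · (log n)^2 / 9

By integral comparison, S_n = ∫_1^n 4 · x^17 · (log x)^2 dx + O(n^17 · (log n)^2). For the integral, the leading term of ∫_1^n x^17 (log x)^2 dx is n^18/18 · (log n)^2 (by repeated integration by parts; each step lowers the log-exponent and produces a relatively O(1/log n) correction). Hence S_n ~ 2 · n^18 · (log n)^2 / 9.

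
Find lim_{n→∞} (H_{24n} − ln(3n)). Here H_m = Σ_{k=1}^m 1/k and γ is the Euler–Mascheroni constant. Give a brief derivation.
lim = ln 8 + γ

By Euler-Maclaurin, H_m = ln m + γ + O(1/m). So
  H_{24n} − ln(3n) = ln(24n) + γ − ln(3n) + O(1/n)
                       = ln(24/3) + γ + O(1/n).
Hence the limit is ln(24/3) + γ (= ln 8).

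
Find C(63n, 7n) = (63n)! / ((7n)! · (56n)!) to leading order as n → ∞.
C(63n, 7n) ~ (387420489/16777216)^(7n) · sqrt(9/(16π·7n))

Write N = 7n. Apply Stirling to each factorial:
  (9N)! ~ sqrt(2π·9N) · (9N/e)^(9N),
  N! ~ sqrt(2π N) · (N/e)^N,
  (8N)! ~ sqrt(2π·8N) · (8N/e)^(8N).
The exponential factors combine to (9N)^(9N) / (N^N · (8N)^(8N)) = 9^(9N)/8^(8N) = (9^9/8^8)^N = (387420489/16777216)^N.
The square-root prefactors combine to sqrt(2π·9N) / (sqrt(2π N)·sqrt(2π·8N)) = sqrt(9 / (2π·8·N)) = sqrt(9/(16π·7n)).
Substituting N = 7n: C(63n, 7n) ~ (387420489/16777216)^(7n) · sqrt(9/(16π·7n)).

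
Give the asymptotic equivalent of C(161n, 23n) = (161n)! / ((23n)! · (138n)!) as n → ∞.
C(161n, 23n) ~ (823543/46656)^(23n) · sqrt(7/(12π·23n))

Write N = 23n. Apply Stirling to each factorial:
  (7N)! ~ sqrt(2π·7N) · (7N/e)^(7N),
  N! ~ sqrt(2π N) · (N/e)^N,
  (6N)! ~ sqrt(2π·6N) · (6N/e)^(6N).
The exponential factors combine to (7N)^(7N) / (N^N · (6N)^(6N)) = 7^(7N)/6^(6N) = (7^7/6^6)^N = (823543/46656)^N.
The square-root prefactors combine to sqrt(2π·7N) / (sqrt(2π N)·sqrt(2π·6N)) = sqrt(7 / (2π·6·N)) = sqrt(7/(12π·23n)).
Substituting N = 23n: C(161n, 23n) ~ (823543/46656)^(23n) · sqrt(7/(12π·23n)).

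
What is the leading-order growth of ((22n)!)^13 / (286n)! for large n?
((22n)!)^13/(286n)! ~ ((2π·22n)^(12/2) / sqrt(13)) · 13^(−13·22n)  →  0

Write N = 22n. Stirling: N! ~ sqrt(2π N)(N/e)^N and (13N)! ~ sqrt(2π·13N)·(13N/e)^(13N).
  (N!)^13/(13N)! ~ (2π N)^(13/2) (N/e)^(13N) / [sqrt(2π·13N) (13N/e)^(13N)]
     = (2π N)^(13/2) / sqrt(2π·13N) · (N/(13N))^(13N)
     = (2π N)^((13−1)/2) / sqrt(13) · 13^(−13N).
Since 13^13 > 1, the factor 13^(−13N) decays exponentially, so the ratio → 0. Substituting N = 22n gives the stated form.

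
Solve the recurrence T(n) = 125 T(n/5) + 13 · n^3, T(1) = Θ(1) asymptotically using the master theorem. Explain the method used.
T(n) = Θ(n^3 log n)

log_5 125 = 3, and f(n) = 13 · n^3 = Θ(n^(log_5 125)). This is Case 2 of the master theorem: T(n) = Θ(f(n) · log n) = Θ(n^3 log n).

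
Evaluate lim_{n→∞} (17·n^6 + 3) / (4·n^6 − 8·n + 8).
lim = 17/4

For large n the leading n^6 terms dominate both numerator and denominator. Dividing top and bottom by n^6, every other term tends to 0, leaving 17/4.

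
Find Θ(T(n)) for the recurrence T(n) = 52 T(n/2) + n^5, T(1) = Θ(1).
T(n) = Θ(n^(log_2 52))

Master theorem: compare f(n) = n^5 to n^(log_2 52) where log_2 52 ≈ 5.700. Since 5 < log_2 52, we have f(n) = O(n^(log_2 52 − ε)) for some ε > 0 — Case 1. Hence T(n) = Θ(n^(log_2 52)).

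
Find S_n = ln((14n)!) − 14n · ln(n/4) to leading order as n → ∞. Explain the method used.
S_n ~ 14n · (ln 56 − 1) + O(ln n)

Stirling: ln((14n)!) = 14n ln(14n) − 14n + O(ln n).
  S_n = 14n ln(14n) − 14n − 14n ln(n/4) + O(ln n)
      = 14n ln(14n) − 14n ln n + 14n ln 4 − 14n + O(ln n)
      = 14n ln 14 + 14n ln 4 − 14n + O(ln n)
      = 14n (ln 56 − 1) + O(ln n).
Numerically ln(56) − 1 ≈ 3.0254.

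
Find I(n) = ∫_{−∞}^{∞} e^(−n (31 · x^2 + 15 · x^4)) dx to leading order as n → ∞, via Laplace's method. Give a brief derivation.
I(n) ~ sqrt(π/(31n))

φ(x) = 31 · x^2 + 15 · x^4 has its unique global minimum at x* = 0 (since φ'(x) = 62x + 60x^3 = 0 only at x = 0 for real x with both coefficients positive, and φ → ∞ as |x| → ∞). At x* = 0, φ(0) = 0 and φ''(0) = 62. Laplace's method then gives
  I(n) ~ sqrt(2π / (n · φ''(0))) · e^(−n φ(0)) = sqrt(2π / (62n)) = sqrt(π/(31n)).
The 15 · x^4 term contributes only at subleading order (an O(1/n) relative correction).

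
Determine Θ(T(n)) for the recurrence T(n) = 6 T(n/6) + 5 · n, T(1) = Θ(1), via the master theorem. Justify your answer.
T(n) = Θ(n log n)

log_6 6 = 1, and f(n) = 5 · n = Θ(n^(log_6 6)). This is Case 2 of the master theorem: T(n) = Θ(f(n) · log n) = Θ(n log n).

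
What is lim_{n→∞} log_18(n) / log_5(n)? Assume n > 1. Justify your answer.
lim = ln(5) / ln(18) = log_18(5)

Change of base: log_18(n) = ln n / ln 18 and log_5(n) = ln n / ln 5. The ratio is (ln n / ln 18) · (ln 5 / ln n) = ln 5 / ln 18, a constant independent of n. So the limit is ln 5 / ln 18 = log_18(5).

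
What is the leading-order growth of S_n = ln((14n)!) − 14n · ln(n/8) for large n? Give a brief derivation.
S_n ~ 14n · (ln 112 − 1) + O(ln n)

Stirling: ln((14n)!) = 14n ln(14n) − 14n + O(ln n).
  S_n = 14n ln(14n) − 14n − 14n ln(n/8) + O(ln n)
      = 14n ln(14n) − 14n ln n + 14n ln 8 − 14n + O(ln n)
      = 14n ln 14 + 14n ln 8 − 14n + O(ln n)
      = 14n (ln 112 − 1) + O(ln n).
Numerically ln(112) − 1 ≈ 3.7185.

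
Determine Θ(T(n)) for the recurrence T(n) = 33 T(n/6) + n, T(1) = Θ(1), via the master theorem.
T(n) = Θ(n^(log_6 33))

Master theorem: compare f(n) = n to n^(log_6 33) where log_6 33 ≈ 1.951. Since 1 < log_6 33, we have f(n) = O(n^(log_6 33 − ε)) for some ε > 0 — Case 1. Hence T(n) = Θ(n^(log_6 33)).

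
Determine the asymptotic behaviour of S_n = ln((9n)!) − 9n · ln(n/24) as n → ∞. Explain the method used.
S_n ~ 9n · (ln 216 − 1) + O(ln n)

Stirling: ln((9n)!) = 9n ln(9n) − 9n + O(ln n).
  S_n = 9n ln(9n) − 9n − 9n ln(n/24) + O(ln n)
      = 9n ln(9n) − 9n ln n + 9n ln 24 − 9n + O(ln n)
      = 9n ln 9 + 9n ln 24 − 9n + O(ln n)
      = 9n (ln 216 − 1) + O(ln n).
Numerically ln(216) − 1 ≈ 4.3753.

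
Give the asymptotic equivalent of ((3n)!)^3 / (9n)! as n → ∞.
((3n)!)^3/(9n)! ~ ((2π·3n)^(2/2) / sqrt(3)) · 3^(−3·3n)  →  0

Write N = 3n. Stirling: N! ~ sqrt(2π N)(N/e)^N and (3N)! ~ sqrt(2π·3N)·(3N/e)^(3N).
  (N!)^3/(3N)! ~ (2π N)^(3/2) (N/e)^(3N) / [sqrt(2π·3N) (3N/e)^(3N)]
     = (2π N)^(3/2) / sqrt(2π·3N) · (N/(3N))^(3N)
     = (2π N)^((3−1)/2) / sqrt(3) · 3^(−3N).
Since 3^3 > 1, the factor 3^(−3N) decays exponentially, so the ratio → 0. Substituting N = 3n gives the stated form.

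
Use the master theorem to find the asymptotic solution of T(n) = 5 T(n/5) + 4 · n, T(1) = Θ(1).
T(n) = Θ(n log n)

log_5 5 = 1, and f(n) = 4 · n = Θ(n^(log_5 5)). This is Case 2 of the master theorem: T(n) = Θ(f(n) · log n) = Θ(n log n).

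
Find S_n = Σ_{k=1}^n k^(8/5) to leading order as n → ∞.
S_n ~ (5/13) · n^(13/5)

Integral comparison: Σ_{k=1}^n k^(8/5) = ∫_0^n x^(8/5) dx + O(n^(8/5)). The integral is n^(1 + 8/5) / (1 + 8/5) = n^((8+5)/5) / ((8+5)/5) = (5/13) · n^(13/5).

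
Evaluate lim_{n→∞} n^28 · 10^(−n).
lim = 0

Exponentials with base > 1 dominate every fixed polynomial: for any fixed c, n^c / 10^n → 0 as n → ∞ (e.g. by the ratio test, or by writing 10^n = e^(n ln 10) and noting e^(n ln 10) / n^c → ∞). Hence n^28 · 10^(−n) = n^28 / 10^n → 0.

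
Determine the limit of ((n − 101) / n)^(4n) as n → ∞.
lim = e^(−404)

Rewrite as (1 − 101/n)^(4n). By the standard limit (1 + x/n)^n → e^x, we have (1 − 101/n)^n → e^(−101), and raising to the 4th power gives e^(−404).
More precisely, ln[(1 − 101/n)^(4n)] = 4n · ln(1 − 101/n) = 4n · (-101/n + O(1/n^2)) = -404 + O(1/n) → -404.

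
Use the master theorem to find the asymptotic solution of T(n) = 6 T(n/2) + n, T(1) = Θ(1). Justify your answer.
T(n) = Θ(n^(log_2 6))

Master theorem: compare f(n) = n to n^(log_2 6) where log_2 6 ≈ 2.585. Since 1 < log_2 6, we have f(n) = O(n^(log_2 6 − ε)) for some ε > 0 — Case 1. Hence T(n) = Θ(n^(log_2 6)).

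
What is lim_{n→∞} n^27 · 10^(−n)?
lim = 0

Exponentials with base > 1 dominate every fixed polynomial: for any fixed c, n^c / 10^n → 0 as n → ∞ (e.g. by the ratio test, or by writing 10^n = e^(n ln 10) and noting e^(n ln 10) / n^c → ∞). Hence n^27 · 10^(−n) = n^27 / 10^n → 0.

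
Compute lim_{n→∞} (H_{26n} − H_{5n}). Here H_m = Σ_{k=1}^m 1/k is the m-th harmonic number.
lim = ln(26/5)

Euler-Maclaurin gives H_m = ln m + γ + 1/(2m) + O(1/m^2). The γ and O(1/m) terms cancel in the difference:
  H_{26n} − H_{5n} = ln(26n) − ln(5n) + O(1/n) = ln(26/5) + O(1/n).
Hence the limit is ln(26/5).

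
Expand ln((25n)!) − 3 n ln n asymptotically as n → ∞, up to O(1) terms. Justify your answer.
ln((25n)!) − 3 n ln n = 22 n ln n + 25(ln 25 − 1) n + (1/2) ln(2π·25n) + O(1/n)

Stirling: ln((25n)!) = 25n ln(25n) − 25n + (1/2) ln(2π·25n) + O(1/n).
Expand 25n ln(25n) = 25n (ln n + ln 25) = 25n ln n + 25n ln 25.
Subtract 3n ln n: leading term is (25 − 3) n ln n = 22 n ln n. The next term is 25n ln 25 − 25n = 25(ln 25 − 1) n. Then the (1/2) ln(2π·25n) correction.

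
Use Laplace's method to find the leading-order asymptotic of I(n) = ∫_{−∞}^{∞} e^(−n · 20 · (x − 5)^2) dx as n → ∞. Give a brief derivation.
I(n) = sqrt(π/(20n))

Here φ(x) = 20 · (x − 5)^2 has its unique minimum at x* = 5 with φ(x*) = 0 and φ''(x*) = 40. Laplace's method gives
  I(n) ~ e^(−n φ(x*)) · sqrt(2π / (n · φ''(x*))) = sqrt(2π / (40n)) = sqrt(π/(20n)).
This is exact: substituting u = (x − 5)·sqrt(20n) gives I(n) = (1/sqrt(20n)) ∫_{−∞}^{∞} e^(−u^2) du = sqrt(π/(20n)).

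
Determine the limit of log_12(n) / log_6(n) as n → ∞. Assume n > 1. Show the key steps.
lim = ln(6) / ln(12) = log_12(6)

Change of base: log_12(n) = ln n / ln 12 and log_6(n) = ln n / ln 6. The ratio is (ln n / ln 12) · (ln 6 / ln n) = ln 6 / ln 12, a constant independent of n. So the limit is ln 6 / ln 12 = log_12(6).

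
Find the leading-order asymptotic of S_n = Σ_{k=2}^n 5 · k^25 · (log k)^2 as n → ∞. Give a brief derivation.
S_n ~ 5 · n^26 · (log n)^2 / 26

By integral comparison, S_n = ∫_1^n 5 · x^25 · (log x)^2 dx + O(n^25 · (log n)^2). For the integral, the leading term of ∫_1^n x^25 (log x)^2 dx is n^26/26 · (log n)^2 (by repeated integration by parts; each step lowers the log-exponent and produces a relatively O(1/log n) correction). Hence S_n ~ 5 · n^26 · (log n)^2 / 26.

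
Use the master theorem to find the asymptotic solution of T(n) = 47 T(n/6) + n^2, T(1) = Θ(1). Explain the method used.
T(n) = Θ(n^(log_6 47))

Master theorem: compare f(n) = n^2 to n^(log_6 47) where log_6 47 ≈ 2.149. Since 2 < log_6 47, we have f(n) = O(n^(log_6 47 − ε)) for some ε > 0 — Case 1. Hence T(n) = Θ(n^(log_6 47)).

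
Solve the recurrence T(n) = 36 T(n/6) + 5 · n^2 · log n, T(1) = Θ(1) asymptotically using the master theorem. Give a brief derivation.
T(n) = Θ(n^2 · (log n)^2)

Here log_6 36 = 2 and f(n) = 5 · n^2 · log n = Θ(n^(log_6 36) · (log n)^1). This is the extended Case 2 of the master theorem (f matches the critical exponent up to log factors), giving T(n) = Θ(n^(log_6 36) · (log n)^(1+1)) = Θ(n^2 · (log n)^2).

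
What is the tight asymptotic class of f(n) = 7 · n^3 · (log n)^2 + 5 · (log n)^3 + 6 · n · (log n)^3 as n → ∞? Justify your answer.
f(n) ∈ Θ(n^3 · (log n)^2)

Compare the terms by growth order. For large n, n^a · (log n)^b dominates n^a' · (log n)^b' iff a > a', or (a = a' and b > b'). Ranking the 3 terms shows the dominant one is 7 · n^3 · (log n)^2. Hence f(n) ∈ Θ(n^3 · (log n)^2).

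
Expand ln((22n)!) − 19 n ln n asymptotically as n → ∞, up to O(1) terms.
ln((22n)!) − 19 n ln n = 3 n ln n + 22(ln 22 − 1) n + (1/2) ln(2π·22n) + O(1/n)

Stirling: ln((22n)!) = 22n ln(22n) − 22n + (1/2) ln(2π·22n) + O(1/n).
Expand 22n ln(22n) = 22n (ln n + ln 22) = 22n ln n + 22n ln 22.
Subtract 19n ln n: leading term is (22 − 19) n ln n = 3 n ln n. The next term is 22n ln 22 − 22n = 22(ln 22 − 1) n. Then the (1/2) ln(2π·22n) correction.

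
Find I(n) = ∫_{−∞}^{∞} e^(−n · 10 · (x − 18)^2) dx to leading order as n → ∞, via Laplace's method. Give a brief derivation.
I(n) = sqrt(π/(10n))

Here φ(x) = 10 · (x − 18)^2 has its unique minimum at x* = 18 with φ(x*) = 0 and φ''(x*) = 20. Laplace's method gives
  I(n) ~ e^(−n φ(x*)) · sqrt(2π / (n · φ''(x*))) = sqrt(2π / (20n)) = sqrt(π/(10n)).
This is exact: substituting u = (x − 18)·sqrt(10n) gives I(n) = (1/sqrt(10n)) ∫_{−∞}^{∞} e^(−u^2) du = sqrt(π/(10n)).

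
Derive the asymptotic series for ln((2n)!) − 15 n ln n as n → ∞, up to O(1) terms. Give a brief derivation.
ln((2n)!) − 15 n ln n = −13 n ln n + 2(ln 2 − 1) n + (1/2) ln(2π·2n) + O(1/n)

Stirling: ln((2n)!) = 2n ln(2n) − 2n + (1/2) ln(2π·2n) + O(1/n).
Expand 2n ln(2n) = 2n (ln n + ln 2) = 2n ln n + 2n ln 2.
Subtract 15n ln n: leading term is (2 − 15) n ln n = −13 n ln n. The next term is 2n ln 2 − 2n = 2(ln 2 − 1) n. Then the (1/2) ln(2π·2n) correction.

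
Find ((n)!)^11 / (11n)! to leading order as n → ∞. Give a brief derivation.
((n)!)^11/(11n)! ~ ((2π·n)^(10/2) / sqrt(11)) · 11^(−11·n)  →  0

Write N = n. Stirling: N! ~ sqrt(2π N)(N/e)^N and (11N)! ~ sqrt(2π·11N)·(11N/e)^(11N).
  (N!)^11/(11N)! ~ (2π N)^(11/2) (N/e)^(11N) / [sqrt(2π·11N) (11N/e)^(11N)]
     = (2π N)^(11/2) / sqrt(2π·11N) · (N/(11N))^(11N)
     = (2π N)^((11−1)/2) / sqrt(11) · 11^(−11N).
Since 11^11 > 1, the factor 11^(−11N) decays exponentially, so the ratio → 0. Substituting N = n gives the stated form.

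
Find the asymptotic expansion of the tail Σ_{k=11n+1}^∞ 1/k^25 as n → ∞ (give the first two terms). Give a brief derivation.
Σ_{k>11n} 1/k^25 = 1/(24 · (11n)^24) − 1/(2 · (11n)^25) + O(1/(11n)^26)

Compare to the integral: ∫_{11n}^∞ x^(−25) dx = [−x^(−24)/24]_{11n}^∞ = 1/((25−1)·(11n)^24). The Euler-Maclaurin correction adds −f(11n)/2 = −1/(2·(11n)^25). Euler-Maclaurin then gives
  Σ_{k>11n} 1/k^25 = ∫_{11n}^∞ dx/x^25 − 1/(2·(11n)^25) + O(1/(11n)^26).
(Equivalently this is ζ(25) − Σ_{k≤11n} 1/k^25.)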